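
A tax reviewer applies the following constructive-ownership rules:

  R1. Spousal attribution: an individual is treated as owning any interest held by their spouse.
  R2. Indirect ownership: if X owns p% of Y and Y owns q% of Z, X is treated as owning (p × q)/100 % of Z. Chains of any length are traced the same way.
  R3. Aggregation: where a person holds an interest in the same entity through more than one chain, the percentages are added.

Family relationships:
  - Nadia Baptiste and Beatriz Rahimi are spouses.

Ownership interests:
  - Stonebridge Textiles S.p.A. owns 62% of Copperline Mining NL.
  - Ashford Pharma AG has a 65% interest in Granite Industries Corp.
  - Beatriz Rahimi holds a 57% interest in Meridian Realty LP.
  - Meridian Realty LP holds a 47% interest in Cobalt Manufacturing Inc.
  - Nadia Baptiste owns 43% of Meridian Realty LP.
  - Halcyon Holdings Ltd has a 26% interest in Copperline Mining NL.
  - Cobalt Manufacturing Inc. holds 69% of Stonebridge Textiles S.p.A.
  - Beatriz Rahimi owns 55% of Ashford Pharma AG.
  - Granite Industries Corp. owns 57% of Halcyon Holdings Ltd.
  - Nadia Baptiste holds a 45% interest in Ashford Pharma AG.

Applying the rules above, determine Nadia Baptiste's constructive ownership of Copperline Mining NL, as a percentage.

By spousal attribution (R1), Nadia Baptiste is treated as also owning Beatriz Rahimi's interest in Meridian Realty LP, giving 43% + 57% = 100%.
By spousal attribution (R1), Nadia Baptiste is treated as also owning Beatriz Rahimi's interest in Ashford Pharma AG, giving 45% + 55% = 100%.
Chain via Meridian Realty LP → Cobalt Manufacturing Inc. → Stonebridge Textiles S.p.A. (R2): 100% × 47% × 69% × 62% = 20.1066% of Copperline Mining NL.
Chain via Ashford Pharma AG → Granite Industries Corp. → Halcyon Holdings Ltd (R2): 100% × 65% × 57% × 26% = 9.633% of Copperline Mining NL.
Aggregating (R3): 20.1066% + 9.633% = 29.7396%.

29.7396%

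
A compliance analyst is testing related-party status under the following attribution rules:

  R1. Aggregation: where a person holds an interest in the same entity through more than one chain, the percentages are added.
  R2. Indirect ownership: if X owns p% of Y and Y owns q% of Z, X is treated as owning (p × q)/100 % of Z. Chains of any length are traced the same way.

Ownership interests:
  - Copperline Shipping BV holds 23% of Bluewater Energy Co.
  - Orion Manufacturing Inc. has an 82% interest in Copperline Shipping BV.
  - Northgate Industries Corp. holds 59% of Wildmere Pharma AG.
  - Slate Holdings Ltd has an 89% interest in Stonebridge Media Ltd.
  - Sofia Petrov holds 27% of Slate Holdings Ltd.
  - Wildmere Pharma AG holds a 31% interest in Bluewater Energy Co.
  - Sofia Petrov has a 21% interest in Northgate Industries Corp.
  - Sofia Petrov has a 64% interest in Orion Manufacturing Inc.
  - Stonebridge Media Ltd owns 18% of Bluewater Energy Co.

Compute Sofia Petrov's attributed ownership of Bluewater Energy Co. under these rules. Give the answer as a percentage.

Chain via Orion Manufacturing Inc. → Copperline Shipping BV (R2): 64% × 82% × 23% = 12.0704% of Bluewater Energy Co.
Chain via Slate Holdings Ltd → Stonebridge Media Ltd (R2): 27% × 89% × 18% = 4.3254% of Bluewater Energy Co.
Chain via Northgate Industries Corp. → Wildmere Pharma AG (R2): 21% × 59% × 31% = 3.8409% of Bluewater Energy Co.
Aggregating (R1): 12.0704% + 4.3254% + 3.8409% = 20.2367%.

20.2367%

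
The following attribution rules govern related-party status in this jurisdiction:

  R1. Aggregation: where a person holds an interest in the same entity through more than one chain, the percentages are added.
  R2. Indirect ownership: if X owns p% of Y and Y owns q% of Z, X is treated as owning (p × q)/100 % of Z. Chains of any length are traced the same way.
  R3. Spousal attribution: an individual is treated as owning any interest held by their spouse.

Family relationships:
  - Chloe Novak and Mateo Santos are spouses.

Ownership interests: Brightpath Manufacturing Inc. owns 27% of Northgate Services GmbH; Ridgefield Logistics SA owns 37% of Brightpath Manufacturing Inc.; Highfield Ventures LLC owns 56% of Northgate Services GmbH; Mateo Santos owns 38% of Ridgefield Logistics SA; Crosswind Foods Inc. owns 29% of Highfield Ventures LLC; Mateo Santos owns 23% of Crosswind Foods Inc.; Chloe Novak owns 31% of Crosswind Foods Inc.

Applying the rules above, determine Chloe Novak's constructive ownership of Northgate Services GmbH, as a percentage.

12.5658%

By spousal attribution (R3), Chloe Novak is treated as also owning Mateo Santos's interest in Crosswind Foods Inc, giving 31% + 23% = 54%.
By spousal attribution (R3), Chloe Novak is treated as owning Mateo Santos's 38% interest in Ridgefield Logistics SA.
Chain via Crosswind Foods Inc. → Highfield Ventures LLC (R2): 54% × 29% × 56% = 8.7696% of Northgate Services GmbH.
Chain via Ridgefield Logistics SA → Brightpath Manufacturing Inc. (R2): 38% × 37% × 27% = 3.7962% of Northgate Services GmbH.
Aggregating (R1): 8.7696% + 3.7962% = 12.5658%.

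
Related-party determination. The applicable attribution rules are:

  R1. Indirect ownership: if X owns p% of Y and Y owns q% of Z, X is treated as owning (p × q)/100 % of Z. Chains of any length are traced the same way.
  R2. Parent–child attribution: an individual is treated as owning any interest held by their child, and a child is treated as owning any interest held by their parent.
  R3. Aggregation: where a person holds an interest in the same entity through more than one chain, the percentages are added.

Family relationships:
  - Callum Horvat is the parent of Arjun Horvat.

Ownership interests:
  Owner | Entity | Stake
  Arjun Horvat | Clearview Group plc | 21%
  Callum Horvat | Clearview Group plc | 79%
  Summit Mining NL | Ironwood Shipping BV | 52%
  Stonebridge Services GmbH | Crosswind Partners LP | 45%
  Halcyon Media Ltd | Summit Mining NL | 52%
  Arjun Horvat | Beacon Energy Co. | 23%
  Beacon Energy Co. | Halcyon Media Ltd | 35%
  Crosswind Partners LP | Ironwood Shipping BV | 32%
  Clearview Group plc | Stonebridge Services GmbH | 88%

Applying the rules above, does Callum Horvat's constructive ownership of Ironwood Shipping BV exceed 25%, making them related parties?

No

By parent–child attribution (R2), Callum Horvat is treated as also owning Arjun Horvat's interest in Clearview Group plc, giving 79% + 21% = 100%.
By parent–child attribution (R2), Callum Horvat is treated as owning Arjun Horvat's 23% interest in Beacon Energy Co.
Chain via Clearview Group plc → Stonebridge Services GmbH → Crosswind Partners LP (R1): 100% × 88% × 45% × 32% = 12.672% of Ironwood Shipping BV.
Chain via Beacon Energy Co. → Halcyon Media Ltd → Summit Mining NL (R1): 23% × 35% × 52% × 52% = 2.17672% of Ironwood Shipping BV.
Aggregating (R3): 12.672% + 2.17672% = 14.84872%.
14.84872% does not exceed the 25% threshold, so Callum is not a related party to Ironwood Shipping BV.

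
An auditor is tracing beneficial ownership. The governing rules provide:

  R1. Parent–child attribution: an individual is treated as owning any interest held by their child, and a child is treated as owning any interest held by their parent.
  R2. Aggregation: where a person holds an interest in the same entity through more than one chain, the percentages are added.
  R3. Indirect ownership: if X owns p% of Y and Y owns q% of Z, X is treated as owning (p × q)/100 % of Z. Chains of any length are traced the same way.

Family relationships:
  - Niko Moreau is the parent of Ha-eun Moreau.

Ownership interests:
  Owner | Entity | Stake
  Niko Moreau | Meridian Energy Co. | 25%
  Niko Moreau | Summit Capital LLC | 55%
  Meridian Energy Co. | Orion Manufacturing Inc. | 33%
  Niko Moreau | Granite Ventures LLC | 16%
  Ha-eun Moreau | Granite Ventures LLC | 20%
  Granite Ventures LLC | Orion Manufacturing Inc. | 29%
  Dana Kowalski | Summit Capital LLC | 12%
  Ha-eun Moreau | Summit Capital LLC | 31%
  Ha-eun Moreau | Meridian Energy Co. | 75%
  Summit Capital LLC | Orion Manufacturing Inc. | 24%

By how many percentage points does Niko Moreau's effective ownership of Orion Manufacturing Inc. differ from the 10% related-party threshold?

By parent–child attribution (R1), Niko Moreau is treated as also owning Ha-eun Moreau's interest in Summit Capital LLC, giving 55% + 31% = 86%.
By parent–child attribution (R1), Niko Moreau is treated as also owning Ha-eun Moreau's interest in Meridian Energy Co, giving 25% + 75% = 100%.
By parent–child attribution (R1), Niko Moreau is treated as also owning Ha-eun Moreau's interest in Granite Ventures LLC, giving 16% + 20% = 36%.
Chain via Summit Capital LLC (R3): 86% × 24% = 20.64% of Orion Manufacturing Inc.
Chain via Meridian Energy Co. (R3): 100% × 33% = 33% of Orion Manufacturing Inc.
Chain via Granite Ventures LLC (R3): 36% × 29% = 10.44% of Orion Manufacturing Inc.
Aggregating (R2): 20.64% + 33% + 10.44% = 64.08%.
64.08% exceeds the 10% threshold by 54.08 percentage points.

54.08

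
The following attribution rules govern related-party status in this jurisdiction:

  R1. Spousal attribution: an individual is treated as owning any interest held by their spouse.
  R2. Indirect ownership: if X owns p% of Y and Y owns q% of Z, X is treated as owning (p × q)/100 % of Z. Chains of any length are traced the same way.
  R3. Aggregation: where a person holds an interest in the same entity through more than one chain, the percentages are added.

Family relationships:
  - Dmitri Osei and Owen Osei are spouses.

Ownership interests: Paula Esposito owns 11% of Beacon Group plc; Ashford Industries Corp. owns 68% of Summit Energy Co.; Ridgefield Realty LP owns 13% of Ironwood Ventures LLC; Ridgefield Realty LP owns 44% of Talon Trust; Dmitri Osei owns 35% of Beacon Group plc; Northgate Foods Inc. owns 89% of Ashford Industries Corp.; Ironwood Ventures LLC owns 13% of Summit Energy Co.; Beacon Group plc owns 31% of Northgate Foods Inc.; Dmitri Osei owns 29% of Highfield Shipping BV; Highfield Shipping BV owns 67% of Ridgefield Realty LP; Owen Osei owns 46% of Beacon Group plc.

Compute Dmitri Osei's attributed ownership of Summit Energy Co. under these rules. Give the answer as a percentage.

15.524939%

By spousal attribution (R1), Dmitri Osei is treated as also owning Owen Osei's interest in Beacon Group plc, giving 35% + 46% = 81%.
Chain via Highfield Shipping BV → Ridgefield Realty LP → Ironwood Ventures LLC (R2): 29% × 67% × 13% × 13% = 0.328367% of Summit Energy Co.
Chain via Beacon Group plc → Northgate Foods Inc. → Ashford Industries Corp. (R2): 81% × 31% × 89% × 68% = 15.196572% of Summit Energy Co.
Aggregating (R3): 0.328367% + 15.196572% = 15.524939%.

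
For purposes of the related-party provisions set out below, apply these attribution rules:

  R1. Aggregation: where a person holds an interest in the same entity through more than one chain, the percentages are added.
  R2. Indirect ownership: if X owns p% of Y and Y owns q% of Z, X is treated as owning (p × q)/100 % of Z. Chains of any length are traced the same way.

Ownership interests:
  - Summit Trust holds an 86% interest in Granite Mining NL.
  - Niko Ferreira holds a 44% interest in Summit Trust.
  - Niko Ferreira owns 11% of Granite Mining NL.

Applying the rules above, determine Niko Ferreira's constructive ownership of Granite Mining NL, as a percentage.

Chain via Summit Trust (R2): 44% × 86% = 37.84% of Granite Mining NL.
Direct interest in Granite Mining NL: 11%.
Aggregating (R1): 37.84% + 11% = 48.84%.

48.84%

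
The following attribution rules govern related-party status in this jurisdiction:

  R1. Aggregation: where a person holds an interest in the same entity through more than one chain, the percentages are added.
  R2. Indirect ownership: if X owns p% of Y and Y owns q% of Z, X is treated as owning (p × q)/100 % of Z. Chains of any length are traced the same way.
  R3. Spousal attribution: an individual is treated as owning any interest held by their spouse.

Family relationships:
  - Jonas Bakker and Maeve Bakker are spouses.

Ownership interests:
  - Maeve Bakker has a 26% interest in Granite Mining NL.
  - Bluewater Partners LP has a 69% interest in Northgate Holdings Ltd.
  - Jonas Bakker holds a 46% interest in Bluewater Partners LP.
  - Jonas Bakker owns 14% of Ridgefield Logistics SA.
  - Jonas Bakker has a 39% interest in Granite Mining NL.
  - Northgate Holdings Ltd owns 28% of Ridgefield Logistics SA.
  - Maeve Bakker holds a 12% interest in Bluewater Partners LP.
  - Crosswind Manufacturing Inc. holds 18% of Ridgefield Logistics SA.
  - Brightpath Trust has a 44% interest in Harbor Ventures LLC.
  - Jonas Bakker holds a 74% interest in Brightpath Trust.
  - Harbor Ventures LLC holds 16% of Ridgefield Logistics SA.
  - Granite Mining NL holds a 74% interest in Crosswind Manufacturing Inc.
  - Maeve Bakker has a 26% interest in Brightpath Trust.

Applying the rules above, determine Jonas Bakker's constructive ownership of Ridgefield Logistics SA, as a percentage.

40.9036%

By spousal attribution (R3), Jonas Bakker is treated as also owning Maeve Bakker's interest in Granite Mining NL, giving 39% + 26% = 65%.
By spousal attribution (R3), Jonas Bakker is treated as also owning Maeve Bakker's interest in Brightpath Trust, giving 74% + 26% = 100%.
By spousal attribution (R3), Jonas Bakker is treated as also owning Maeve Bakker's interest in Bluewater Partners LP, giving 46% + 12% = 58%.
Chain via Granite Mining NL → Crosswind Manufacturing Inc. (R2): 65% × 74% × 18% = 8.658% of Ridgefield Logistics SA.
Chain via Brightpath Trust → Harbor Ventures LLC (R2): 100% × 44% × 16% = 7.04% of Ridgefield Logistics SA.
Chain via Bluewater Partners LP → Northgate Holdings Ltd (R2): 58% × 69% × 28% = 11.2056% of Ridgefield Logistics SA.
Direct interest in Ridgefield Logistics SA: 14%.
Aggregating (R1): 8.658% + 7.04% + 11.2056% + 14% = 40.9036%.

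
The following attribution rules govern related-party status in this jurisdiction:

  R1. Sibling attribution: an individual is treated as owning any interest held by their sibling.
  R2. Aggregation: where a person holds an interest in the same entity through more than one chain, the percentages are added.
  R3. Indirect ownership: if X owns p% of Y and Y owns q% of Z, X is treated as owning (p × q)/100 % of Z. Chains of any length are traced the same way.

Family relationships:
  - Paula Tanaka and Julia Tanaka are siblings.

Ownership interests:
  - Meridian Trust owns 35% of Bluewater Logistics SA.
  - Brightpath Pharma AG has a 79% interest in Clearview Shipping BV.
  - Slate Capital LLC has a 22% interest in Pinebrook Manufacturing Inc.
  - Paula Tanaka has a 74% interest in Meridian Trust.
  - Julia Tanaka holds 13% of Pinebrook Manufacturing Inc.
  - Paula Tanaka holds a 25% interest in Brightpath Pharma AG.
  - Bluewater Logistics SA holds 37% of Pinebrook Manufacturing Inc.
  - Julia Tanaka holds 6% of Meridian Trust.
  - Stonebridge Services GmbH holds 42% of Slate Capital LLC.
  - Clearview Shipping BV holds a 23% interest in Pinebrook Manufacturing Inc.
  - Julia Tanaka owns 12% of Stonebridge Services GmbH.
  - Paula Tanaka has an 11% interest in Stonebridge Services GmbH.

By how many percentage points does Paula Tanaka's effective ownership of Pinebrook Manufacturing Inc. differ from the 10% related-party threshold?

20.0277

By sibling attribution (R1), Paula Tanaka is treated as also owning Julia Tanaka's interest in Meridian Trust, giving 74% + 6% = 80%.
By sibling attribution (R1), Paula Tanaka is treated as also owning Julia Tanaka's interest in Stonebridge Services GmbH, giving 11% + 12% = 23%.
By sibling attribution (R1), Paula Tanaka is treated as owning Julia Tanaka's 13% interest in Pinebrook Manufacturing Inc.
Chain via Brightpath Pharma AG → Clearview Shipping BV (R3): 25% × 79% × 23% = 4.5425% of Pinebrook Manufacturing Inc.
Chain via Meridian Trust → Bluewater Logistics SA (R3): 80% × 35% × 37% = 10.36% of Pinebrook Manufacturing Inc.
Chain via Stonebridge Services GmbH → Slate Capital LLC (R3): 23% × 42% × 22% = 2.1252% of Pinebrook Manufacturing Inc.
Direct interest in Pinebrook Manufacturing Inc: 13%.
Aggregating (R2): 4.5425% + 10.36% + 2.1252% + 13% = 30.0277%.
30.0277% exceeds the 10% threshold by 20.0277 percentage points.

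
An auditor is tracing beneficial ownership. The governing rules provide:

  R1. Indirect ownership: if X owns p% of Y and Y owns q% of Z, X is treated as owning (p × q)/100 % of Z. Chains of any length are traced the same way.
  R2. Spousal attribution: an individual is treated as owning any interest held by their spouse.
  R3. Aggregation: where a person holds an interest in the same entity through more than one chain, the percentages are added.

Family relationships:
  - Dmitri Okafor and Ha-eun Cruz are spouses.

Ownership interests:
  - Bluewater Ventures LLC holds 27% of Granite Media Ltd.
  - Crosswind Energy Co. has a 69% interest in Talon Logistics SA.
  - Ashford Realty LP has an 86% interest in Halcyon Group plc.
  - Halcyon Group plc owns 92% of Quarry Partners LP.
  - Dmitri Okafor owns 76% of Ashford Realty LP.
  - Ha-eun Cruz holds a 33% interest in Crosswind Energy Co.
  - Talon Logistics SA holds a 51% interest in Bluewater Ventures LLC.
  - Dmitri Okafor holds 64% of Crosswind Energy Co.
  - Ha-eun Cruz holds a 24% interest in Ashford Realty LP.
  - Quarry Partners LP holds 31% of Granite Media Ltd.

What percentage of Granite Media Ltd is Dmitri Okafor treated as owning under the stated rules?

By spousal attribution (R2), Dmitri Okafor is treated as also owning Ha-eun Cruz's interest in Ashford Realty LP, giving 76% + 24% = 100%.
By spousal attribution (R2), Dmitri Okafor is treated as also owning Ha-eun Cruz's interest in Crosswind Energy Co, giving 64% + 33% = 97%.
Chain via Ashford Realty LP → Halcyon Group plc → Quarry Partners LP (R1): 100% × 86% × 92% × 31% = 24.5272% of Granite Media Ltd.
Chain via Crosswind Energy Co. → Talon Logistics SA → Bluewater Ventures LLC (R1): 97% × 69% × 51% × 27% = 9.216261% of Granite Media Ltd.
Aggregating (R3): 24.5272% + 9.216261% = 33.743461%.

33.743461%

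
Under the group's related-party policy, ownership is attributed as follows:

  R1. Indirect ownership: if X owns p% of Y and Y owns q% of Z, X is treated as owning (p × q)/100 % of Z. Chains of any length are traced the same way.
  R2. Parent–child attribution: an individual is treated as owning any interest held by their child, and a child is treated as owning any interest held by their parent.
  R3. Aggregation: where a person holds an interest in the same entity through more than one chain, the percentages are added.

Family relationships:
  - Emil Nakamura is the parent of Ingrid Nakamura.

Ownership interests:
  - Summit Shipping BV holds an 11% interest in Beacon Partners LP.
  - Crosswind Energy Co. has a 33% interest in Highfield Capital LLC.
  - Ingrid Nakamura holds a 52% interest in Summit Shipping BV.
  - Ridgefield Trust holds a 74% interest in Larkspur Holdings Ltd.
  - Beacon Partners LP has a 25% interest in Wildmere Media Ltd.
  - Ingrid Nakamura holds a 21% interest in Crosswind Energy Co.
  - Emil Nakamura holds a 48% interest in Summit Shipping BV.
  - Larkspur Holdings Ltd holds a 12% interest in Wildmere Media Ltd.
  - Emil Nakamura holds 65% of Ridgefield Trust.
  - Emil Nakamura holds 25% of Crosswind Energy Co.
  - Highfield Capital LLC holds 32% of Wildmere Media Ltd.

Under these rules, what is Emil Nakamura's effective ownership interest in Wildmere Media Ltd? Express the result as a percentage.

13.3796%

By parent–child attribution (R2), Emil Nakamura is treated as also owning Ingrid Nakamura's interest in Summit Shipping BV, giving 48% + 52% = 100%.
By parent–child attribution (R2), Emil Nakamura is treated as also owning Ingrid Nakamura's interest in Crosswind Energy Co, giving 25% + 21% = 46%.
Chain via Summit Shipping BV → Beacon Partners LP (R1): 100% × 11% × 25% = 2.75% of Wildmere Media Ltd.
Chain via Ridgefield Trust → Larkspur Holdings Ltd (R1): 65% × 74% × 12% = 5.772% of Wildmere Media Ltd.
Chain via Crosswind Energy Co. → Highfield Capital LLC (R1): 46% × 33% × 32% = 4.8576% of Wildmere Media Ltd.
Aggregating (R3): 2.75% + 5.772% + 4.8576% = 13.3796%.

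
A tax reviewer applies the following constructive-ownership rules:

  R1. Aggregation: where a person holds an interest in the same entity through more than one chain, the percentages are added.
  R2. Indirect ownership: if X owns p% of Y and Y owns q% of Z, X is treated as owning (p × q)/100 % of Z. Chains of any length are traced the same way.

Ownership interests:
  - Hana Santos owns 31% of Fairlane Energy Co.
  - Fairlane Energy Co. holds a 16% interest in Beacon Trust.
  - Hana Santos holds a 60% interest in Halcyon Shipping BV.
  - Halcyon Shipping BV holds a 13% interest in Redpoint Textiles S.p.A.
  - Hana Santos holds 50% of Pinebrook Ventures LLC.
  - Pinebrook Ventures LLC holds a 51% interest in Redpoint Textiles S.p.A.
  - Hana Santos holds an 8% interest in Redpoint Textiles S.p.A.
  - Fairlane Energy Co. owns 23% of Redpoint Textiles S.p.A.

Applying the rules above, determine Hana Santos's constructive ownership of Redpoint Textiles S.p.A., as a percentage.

48.43%

Chain via Pinebrook Ventures LLC (R2): 50% × 51% = 25.5% of Redpoint Textiles S.p.A.
Chain via Halcyon Shipping BV (R2): 60% × 13% = 7.8% of Redpoint Textiles S.p.A.
Chain via Fairlane Energy Co. (R2): 31% × 23% = 7.13% of Redpoint Textiles S.p.A.
Direct interest in Redpoint Textiles S.p.A: 8%.
Aggregating (R1): 25.5% + 7.8% + 7.13% + 8% = 48.43%.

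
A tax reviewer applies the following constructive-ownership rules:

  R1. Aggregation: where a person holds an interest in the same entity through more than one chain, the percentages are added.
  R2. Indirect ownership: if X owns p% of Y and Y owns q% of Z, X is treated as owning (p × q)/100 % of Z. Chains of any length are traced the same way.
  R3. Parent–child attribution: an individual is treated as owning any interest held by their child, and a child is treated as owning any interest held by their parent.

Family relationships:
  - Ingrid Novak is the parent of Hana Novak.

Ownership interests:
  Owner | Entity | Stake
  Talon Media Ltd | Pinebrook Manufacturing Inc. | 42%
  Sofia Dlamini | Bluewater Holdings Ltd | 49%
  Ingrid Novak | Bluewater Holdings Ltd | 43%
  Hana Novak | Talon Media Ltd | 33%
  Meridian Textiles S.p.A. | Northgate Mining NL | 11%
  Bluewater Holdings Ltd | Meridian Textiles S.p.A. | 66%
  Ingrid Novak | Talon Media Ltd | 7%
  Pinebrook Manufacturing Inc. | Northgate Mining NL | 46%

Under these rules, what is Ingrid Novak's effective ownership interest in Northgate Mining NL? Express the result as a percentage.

By parent–child attribution (R3), Ingrid Novak is treated as also owning Hana Novak's interest in Talon Media Ltd, giving 7% + 33% = 40%.
Chain via Bluewater Holdings Ltd → Meridian Textiles S.p.A. (R2): 43% × 66% × 11% = 3.1218% of Northgate Mining NL.
Chain via Talon Media Ltd → Pinebrook Manufacturing Inc. (R2): 40% × 42% × 46% = 7.728% of Northgate Mining NL.
Aggregating (R1): 3.1218% + 7.728% = 10.8498%.

10.8498%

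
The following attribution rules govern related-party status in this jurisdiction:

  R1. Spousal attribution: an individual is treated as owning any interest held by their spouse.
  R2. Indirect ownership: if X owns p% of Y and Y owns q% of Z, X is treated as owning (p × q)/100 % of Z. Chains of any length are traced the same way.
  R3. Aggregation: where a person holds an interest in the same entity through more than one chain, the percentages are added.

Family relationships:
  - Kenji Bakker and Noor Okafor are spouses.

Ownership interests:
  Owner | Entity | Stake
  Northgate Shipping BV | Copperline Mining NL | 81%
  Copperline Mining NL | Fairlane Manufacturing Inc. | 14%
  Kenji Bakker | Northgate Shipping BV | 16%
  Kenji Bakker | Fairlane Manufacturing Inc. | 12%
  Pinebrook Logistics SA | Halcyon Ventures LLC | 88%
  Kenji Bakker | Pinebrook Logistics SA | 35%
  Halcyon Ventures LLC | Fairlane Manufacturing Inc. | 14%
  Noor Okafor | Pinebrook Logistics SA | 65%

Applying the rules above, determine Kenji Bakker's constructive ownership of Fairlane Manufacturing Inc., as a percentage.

26.1344%

By spousal attribution (R1), Kenji Bakker is treated as also owning Noor Okafor's interest in Pinebrook Logistics SA, giving 35% + 65% = 100%.
Chain via Pinebrook Logistics SA → Halcyon Ventures LLC (R2): 100% × 88% × 14% = 12.32% of Fairlane Manufacturing Inc.
Chain via Northgate Shipping BV → Copperline Mining NL (R2): 16% × 81% × 14% = 1.8144% of Fairlane Manufacturing Inc.
Direct interest in Fairlane Manufacturing Inc: 12%.
Aggregating (R3): 12.32% + 1.8144% + 12% = 26.1344%.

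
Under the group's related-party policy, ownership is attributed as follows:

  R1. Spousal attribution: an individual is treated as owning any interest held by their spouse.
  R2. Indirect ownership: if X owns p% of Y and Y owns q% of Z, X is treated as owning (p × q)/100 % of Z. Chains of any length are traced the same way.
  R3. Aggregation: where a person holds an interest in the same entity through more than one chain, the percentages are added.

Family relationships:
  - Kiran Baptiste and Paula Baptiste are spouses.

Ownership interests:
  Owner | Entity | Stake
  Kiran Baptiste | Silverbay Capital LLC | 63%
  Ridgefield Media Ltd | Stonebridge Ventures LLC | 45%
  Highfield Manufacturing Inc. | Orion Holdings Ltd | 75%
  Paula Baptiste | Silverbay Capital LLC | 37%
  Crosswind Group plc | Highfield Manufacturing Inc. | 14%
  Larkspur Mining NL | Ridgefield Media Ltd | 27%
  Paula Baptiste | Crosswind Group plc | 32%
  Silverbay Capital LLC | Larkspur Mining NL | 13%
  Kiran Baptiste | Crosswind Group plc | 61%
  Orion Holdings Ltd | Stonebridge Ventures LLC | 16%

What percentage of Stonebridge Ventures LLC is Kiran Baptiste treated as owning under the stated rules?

By spousal attribution (R1), Kiran Baptiste is treated as also owning Paula Baptiste's interest in Crosswind Group plc, giving 61% + 32% = 93%.
By spousal attribution (R1), Kiran Baptiste is treated as also owning Paula Baptiste's interest in Silverbay Capital LLC, giving 63% + 37% = 100%.
Chain via Crosswind Group plc → Highfield Manufacturing Inc. → Orion Holdings Ltd (R2): 93% × 14% × 75% × 16% = 1.5624% of Stonebridge Ventures LLC.
Chain via Silverbay Capital LLC → Larkspur Mining NL → Ridgefield Media Ltd (R2): 100% × 13% × 27% × 45% = 1.5795% of Stonebridge Ventures LLC.
Aggregating (R3): 1.5624% + 1.5795% = 3.1419%.

3.1419%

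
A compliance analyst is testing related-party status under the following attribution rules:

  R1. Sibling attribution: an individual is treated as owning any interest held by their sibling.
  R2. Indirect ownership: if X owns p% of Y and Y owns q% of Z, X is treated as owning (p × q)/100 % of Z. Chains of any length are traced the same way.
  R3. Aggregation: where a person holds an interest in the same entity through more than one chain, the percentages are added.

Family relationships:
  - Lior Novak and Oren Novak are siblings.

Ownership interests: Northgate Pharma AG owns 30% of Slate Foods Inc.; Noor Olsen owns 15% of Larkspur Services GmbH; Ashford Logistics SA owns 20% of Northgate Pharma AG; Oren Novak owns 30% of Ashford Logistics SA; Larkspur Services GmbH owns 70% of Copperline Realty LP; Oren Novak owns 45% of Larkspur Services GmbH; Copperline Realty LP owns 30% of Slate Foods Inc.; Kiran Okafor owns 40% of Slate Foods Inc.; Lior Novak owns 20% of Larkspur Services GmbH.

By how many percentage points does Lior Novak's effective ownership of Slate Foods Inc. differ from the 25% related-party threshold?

9.55

By sibling attribution (R1), Lior Novak is treated as also owning Oren Novak's interest in Larkspur Services GmbH, giving 20% + 45% = 65%.
By sibling attribution (R1), Lior Novak is treated as owning Oren Novak's 30% interest in Ashford Logistics SA.
Chain via Larkspur Services GmbH → Copperline Realty LP (R2): 65% × 70% × 30% = 13.65% of Slate Foods Inc.
Chain via Ashford Logistics SA → Northgate Pharma AG (R2): 30% × 20% × 30% = 1.8% of Slate Foods Inc.
Aggregating (R3): 13.65% + 1.8% = 15.45%.
15.45% falls short of the 25% threshold by 9.55 percentage points.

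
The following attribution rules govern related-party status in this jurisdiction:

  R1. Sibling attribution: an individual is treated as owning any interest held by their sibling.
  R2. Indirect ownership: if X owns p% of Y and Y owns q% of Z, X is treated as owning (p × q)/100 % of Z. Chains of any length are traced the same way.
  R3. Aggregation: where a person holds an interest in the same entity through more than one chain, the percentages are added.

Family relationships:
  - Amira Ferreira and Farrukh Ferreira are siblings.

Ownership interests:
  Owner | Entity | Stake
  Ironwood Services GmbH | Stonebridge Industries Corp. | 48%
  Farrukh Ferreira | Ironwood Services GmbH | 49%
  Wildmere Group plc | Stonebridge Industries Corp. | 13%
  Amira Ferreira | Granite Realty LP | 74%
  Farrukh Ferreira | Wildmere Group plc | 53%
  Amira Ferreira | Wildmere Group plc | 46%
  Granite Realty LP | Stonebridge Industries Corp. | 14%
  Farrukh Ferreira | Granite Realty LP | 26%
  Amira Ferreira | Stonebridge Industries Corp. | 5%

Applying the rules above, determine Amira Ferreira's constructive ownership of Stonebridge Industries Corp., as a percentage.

55.39%

By sibling attribution (R1), Amira Ferreira is treated as also owning Farrukh Ferreira's interest in Wildmere Group plc, giving 46% + 53% = 99%.
By sibling attribution (R1), Amira Ferreira is treated as also owning Farrukh Ferreira's interest in Granite Realty LP, giving 74% + 26% = 100%.
By sibling attribution (R1), Amira Ferreira is treated as owning Farrukh Ferreira's 49% interest in Ironwood Services GmbH.
Chain via Wildmere Group plc (R2): 99% × 13% = 12.87% of Stonebridge Industries Corp.
Chain via Granite Realty LP (R2): 100% × 14% = 14% of Stonebridge Industries Corp.
Direct interest in Stonebridge Industries Corp: 5%.
Chain via Ironwood Services GmbH (R2): 49% × 48% = 23.52% of Stonebridge Industries Corp.
Aggregating (R3): 12.87% + 14% + 5% + 23.52% = 55.39%.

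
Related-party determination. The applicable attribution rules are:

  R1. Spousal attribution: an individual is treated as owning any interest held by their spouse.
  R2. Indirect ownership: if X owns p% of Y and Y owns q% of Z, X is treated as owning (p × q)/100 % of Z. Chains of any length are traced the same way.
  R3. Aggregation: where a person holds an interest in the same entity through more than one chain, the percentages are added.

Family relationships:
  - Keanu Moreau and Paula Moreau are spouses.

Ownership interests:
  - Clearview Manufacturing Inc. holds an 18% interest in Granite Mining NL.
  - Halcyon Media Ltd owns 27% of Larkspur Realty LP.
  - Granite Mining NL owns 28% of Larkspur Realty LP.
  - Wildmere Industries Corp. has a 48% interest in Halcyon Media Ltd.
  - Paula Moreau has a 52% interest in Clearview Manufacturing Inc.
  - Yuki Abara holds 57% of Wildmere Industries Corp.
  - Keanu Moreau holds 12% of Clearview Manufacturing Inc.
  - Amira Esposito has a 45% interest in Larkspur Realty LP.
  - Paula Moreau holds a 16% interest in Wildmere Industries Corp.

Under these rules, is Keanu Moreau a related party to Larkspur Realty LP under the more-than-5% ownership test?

Yes

By spousal attribution (R1), Keanu Moreau is treated as also owning Paula Moreau's interest in Clearview Manufacturing Inc, giving 12% + 52% = 64%.
By spousal attribution (R1), Keanu Moreau is treated as owning Paula Moreau's 16% interest in Wildmere Industries Corp.
Chain via Clearview Manufacturing Inc. → Granite Mining NL (R2): 64% × 18% × 28% = 3.2256% of Larkspur Realty LP.
Chain via Wildmere Industries Corp. → Halcyon Media Ltd (R2): 16% × 48% × 27% = 2.0736% of Larkspur Realty LP.
Aggregating (R3): 3.2256% + 2.0736% = 5.2992%.
5.2992% exceeds the 5% threshold, so Keanu is a related party to Larkspur Realty LP.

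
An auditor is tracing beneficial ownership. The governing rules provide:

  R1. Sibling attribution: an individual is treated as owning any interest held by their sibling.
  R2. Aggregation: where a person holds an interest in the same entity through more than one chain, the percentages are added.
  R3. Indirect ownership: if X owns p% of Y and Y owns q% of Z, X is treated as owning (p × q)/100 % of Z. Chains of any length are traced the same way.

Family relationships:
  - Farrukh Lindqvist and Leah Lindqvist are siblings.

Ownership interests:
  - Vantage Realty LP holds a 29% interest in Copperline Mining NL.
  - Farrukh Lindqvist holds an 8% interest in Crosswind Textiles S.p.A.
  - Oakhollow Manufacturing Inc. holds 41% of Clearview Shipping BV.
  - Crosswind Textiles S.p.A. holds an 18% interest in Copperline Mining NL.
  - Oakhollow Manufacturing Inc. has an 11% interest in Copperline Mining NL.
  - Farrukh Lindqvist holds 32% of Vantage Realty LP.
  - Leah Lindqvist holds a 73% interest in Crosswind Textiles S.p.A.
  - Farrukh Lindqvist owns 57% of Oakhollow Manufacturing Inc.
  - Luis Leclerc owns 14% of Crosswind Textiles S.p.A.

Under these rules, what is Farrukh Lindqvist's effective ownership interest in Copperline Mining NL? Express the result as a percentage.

30.13%

By sibling attribution (R1), Farrukh Lindqvist is treated as also owning Leah Lindqvist's interest in Crosswind Textiles S.p.A, giving 8% + 73% = 81%.
Chain via Vantage Realty LP (R3): 32% × 29% = 9.28% of Copperline Mining NL.
Chain via Oakhollow Manufacturing Inc. (R3): 57% × 11% = 6.27% of Copperline Mining NL.
Chain via Crosswind Textiles S.p.A. (R3): 81% × 18% = 14.58% of Copperline Mining NL.
Aggregating (R2): 9.28% + 6.27% + 14.58% = 30.13%.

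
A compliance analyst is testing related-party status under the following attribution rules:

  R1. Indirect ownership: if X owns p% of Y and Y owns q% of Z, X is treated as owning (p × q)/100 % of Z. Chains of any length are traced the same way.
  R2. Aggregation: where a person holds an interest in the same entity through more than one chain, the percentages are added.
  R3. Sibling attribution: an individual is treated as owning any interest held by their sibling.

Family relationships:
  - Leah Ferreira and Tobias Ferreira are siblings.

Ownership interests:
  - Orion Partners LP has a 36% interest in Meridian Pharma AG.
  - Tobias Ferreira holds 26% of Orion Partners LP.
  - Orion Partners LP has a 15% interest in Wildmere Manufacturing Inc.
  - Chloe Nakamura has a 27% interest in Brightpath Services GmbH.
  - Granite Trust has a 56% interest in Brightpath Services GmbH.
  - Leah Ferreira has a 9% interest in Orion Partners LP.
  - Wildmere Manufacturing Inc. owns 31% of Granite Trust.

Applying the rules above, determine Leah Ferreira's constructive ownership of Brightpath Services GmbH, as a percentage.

0.9114%

By sibling attribution (R3), Leah Ferreira is treated as also owning Tobias Ferreira's interest in Orion Partners LP, giving 9% + 26% = 35%.
Chain via Orion Partners LP → Wildmere Manufacturing Inc. → Granite Trust (R1): 35% × 15% × 31% × 56% = 0.9114% of Brightpath Services GmbH.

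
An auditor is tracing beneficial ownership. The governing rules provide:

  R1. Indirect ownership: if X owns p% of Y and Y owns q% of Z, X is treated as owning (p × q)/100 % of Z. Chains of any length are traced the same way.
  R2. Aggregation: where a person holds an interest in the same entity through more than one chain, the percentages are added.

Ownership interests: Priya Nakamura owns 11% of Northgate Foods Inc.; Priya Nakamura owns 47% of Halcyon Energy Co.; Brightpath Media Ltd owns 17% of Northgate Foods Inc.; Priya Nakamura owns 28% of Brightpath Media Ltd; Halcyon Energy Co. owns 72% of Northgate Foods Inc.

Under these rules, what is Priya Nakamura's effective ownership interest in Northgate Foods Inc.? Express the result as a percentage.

49.6%

Chain via Brightpath Media Ltd (R1): 28% × 17% = 4.76% of Northgate Foods Inc.
Chain via Halcyon Energy Co. (R1): 47% × 72% = 33.84% of Northgate Foods Inc.
Direct interest in Northgate Foods Inc: 11%.
Aggregating (R2): 4.76% + 33.84% + 11% = 49.6%.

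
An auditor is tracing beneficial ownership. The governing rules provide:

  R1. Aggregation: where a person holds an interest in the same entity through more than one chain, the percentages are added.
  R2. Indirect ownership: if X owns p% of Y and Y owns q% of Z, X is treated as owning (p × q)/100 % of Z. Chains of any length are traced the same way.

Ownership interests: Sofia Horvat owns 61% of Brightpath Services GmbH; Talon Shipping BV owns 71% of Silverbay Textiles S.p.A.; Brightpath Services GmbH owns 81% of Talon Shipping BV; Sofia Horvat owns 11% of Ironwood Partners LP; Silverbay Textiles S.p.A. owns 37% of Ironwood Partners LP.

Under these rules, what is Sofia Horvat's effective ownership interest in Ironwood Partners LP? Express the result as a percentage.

Chain via Brightpath Services GmbH → Talon Shipping BV → Silverbay Textiles S.p.A. (R2): 61% × 81% × 71% × 37% = 12.980007% of Ironwood Partners LP.
Direct interest in Ironwood Partners LP: 11%.
Aggregating (R1): 12.980007% + 11% = 23.980007%.

23.980007%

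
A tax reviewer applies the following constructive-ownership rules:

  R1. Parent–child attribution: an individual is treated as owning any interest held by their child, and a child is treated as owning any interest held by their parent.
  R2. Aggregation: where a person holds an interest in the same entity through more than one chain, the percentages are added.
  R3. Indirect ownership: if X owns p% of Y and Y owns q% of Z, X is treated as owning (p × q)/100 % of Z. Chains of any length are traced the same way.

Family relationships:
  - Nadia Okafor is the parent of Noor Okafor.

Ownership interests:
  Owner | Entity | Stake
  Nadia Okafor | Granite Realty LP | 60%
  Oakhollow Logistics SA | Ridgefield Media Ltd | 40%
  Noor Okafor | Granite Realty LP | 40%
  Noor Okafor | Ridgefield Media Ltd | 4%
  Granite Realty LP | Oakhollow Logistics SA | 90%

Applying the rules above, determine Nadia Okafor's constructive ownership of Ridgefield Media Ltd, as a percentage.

40%

By parent–child attribution (R1), Nadia Okafor is treated as also owning Noor Okafor's interest in Granite Realty LP, giving 60% + 40% = 100%.
By parent–child attribution (R1), Nadia Okafor is treated as owning Noor Okafor's 4% interest in Ridgefield Media Ltd.
Chain via Granite Realty LP → Oakhollow Logistics SA (R3): 100% × 90% × 40% = 36% of Ridgefield Media Ltd.
Direct interest in Ridgefield Media Ltd: 4%.
Aggregating (R2): 36% + 4% = 40%.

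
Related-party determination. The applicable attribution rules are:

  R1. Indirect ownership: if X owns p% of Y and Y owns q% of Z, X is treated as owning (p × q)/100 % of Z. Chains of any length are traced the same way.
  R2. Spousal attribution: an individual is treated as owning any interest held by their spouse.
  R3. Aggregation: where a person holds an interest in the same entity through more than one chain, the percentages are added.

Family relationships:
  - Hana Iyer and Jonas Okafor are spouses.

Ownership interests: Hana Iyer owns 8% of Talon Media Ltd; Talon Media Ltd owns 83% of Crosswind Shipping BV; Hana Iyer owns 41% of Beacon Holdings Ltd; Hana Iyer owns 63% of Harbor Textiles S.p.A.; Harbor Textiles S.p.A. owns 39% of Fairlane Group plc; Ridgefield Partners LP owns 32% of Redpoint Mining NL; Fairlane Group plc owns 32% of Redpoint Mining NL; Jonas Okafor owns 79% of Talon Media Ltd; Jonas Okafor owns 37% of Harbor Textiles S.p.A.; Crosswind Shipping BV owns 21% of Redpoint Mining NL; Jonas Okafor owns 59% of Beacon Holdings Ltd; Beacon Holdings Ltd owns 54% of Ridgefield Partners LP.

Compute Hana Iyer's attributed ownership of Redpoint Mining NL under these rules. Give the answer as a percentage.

44.9241%

By spousal attribution (R2), Hana Iyer is treated as also owning Jonas Okafor's interest in Beacon Holdings Ltd, giving 41% + 59% = 100%.
By spousal attribution (R2), Hana Iyer is treated as also owning Jonas Okafor's interest in Harbor Textiles S.p.A, giving 63% + 37% = 100%.
By spousal attribution (R2), Hana Iyer is treated as also owning Jonas Okafor's interest in Talon Media Ltd, giving 8% + 79% = 87%.
Chain via Beacon Holdings Ltd → Ridgefield Partners LP (R1): 100% × 54% × 32% = 17.28% of Redpoint Mining NL.
Chain via Harbor Textiles S.p.A. → Fairlane Group plc (R1): 100% × 39% × 32% = 12.48% of Redpoint Mining NL.
Chain via Talon Media Ltd → Crosswind Shipping BV (R1): 87% × 83% × 21% = 15.1641% of Redpoint Mining NL.
Aggregating (R3): 17.28% + 12.48% + 15.1641% = 44.9241%.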